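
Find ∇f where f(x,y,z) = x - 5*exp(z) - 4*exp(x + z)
(1 - 4*exp(x + z), 0, (-4*exp(x) - 5)*exp(z))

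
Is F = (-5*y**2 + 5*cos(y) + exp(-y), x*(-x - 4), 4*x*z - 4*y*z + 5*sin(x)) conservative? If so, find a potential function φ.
No, ∇×F = (-4*z, -4*z - 5*cos(x), -2*x + 10*y + 5*sin(y) - 4 + exp(-y)) ≠ 0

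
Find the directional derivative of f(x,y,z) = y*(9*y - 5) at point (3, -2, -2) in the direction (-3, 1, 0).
-41*sqrt(10)/10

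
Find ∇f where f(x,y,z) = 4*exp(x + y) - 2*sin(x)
(4*exp(x + y) - 2*cos(x), 4*exp(x + y), 0)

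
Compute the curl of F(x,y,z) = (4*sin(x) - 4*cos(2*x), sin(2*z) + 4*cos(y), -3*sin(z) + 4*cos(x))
(-2*cos(2*z), 4*sin(x), 0)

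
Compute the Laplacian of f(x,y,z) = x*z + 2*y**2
4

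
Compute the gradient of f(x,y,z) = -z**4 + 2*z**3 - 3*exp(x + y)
(-3*exp(x + y), -3*exp(x + y), z**2*(6 - 4*z))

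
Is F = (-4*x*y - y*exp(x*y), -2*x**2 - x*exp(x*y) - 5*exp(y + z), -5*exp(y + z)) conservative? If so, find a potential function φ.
Yes, F is conservative. φ = -2*x**2*y - exp(x*y) - 5*exp(y + z)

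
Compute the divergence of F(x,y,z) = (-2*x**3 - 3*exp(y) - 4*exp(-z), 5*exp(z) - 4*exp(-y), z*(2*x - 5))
-6*x**2 + 2*x - 5 + 4*exp(-y)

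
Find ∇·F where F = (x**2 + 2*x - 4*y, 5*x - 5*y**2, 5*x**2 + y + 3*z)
2*x - 10*y + 5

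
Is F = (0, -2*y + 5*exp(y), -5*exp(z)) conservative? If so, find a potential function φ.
Yes, F is conservative. φ = -y**2 + 5*exp(y) - 5*exp(z)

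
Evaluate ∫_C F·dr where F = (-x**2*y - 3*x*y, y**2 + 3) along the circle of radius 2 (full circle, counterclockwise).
4*pi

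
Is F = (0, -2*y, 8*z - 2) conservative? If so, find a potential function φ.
Yes, F is conservative. φ = -y**2 + 4*z**2 - 2*z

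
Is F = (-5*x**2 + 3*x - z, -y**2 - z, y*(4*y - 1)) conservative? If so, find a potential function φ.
No, ∇×F = (8*y, -1, 0) ≠ 0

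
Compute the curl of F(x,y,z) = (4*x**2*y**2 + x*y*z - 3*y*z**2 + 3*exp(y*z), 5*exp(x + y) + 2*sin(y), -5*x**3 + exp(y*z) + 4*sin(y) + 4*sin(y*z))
(z*exp(y*z) + 4*z*cos(y*z) + 4*cos(y), 15*x**2 + x*y - 6*y*z + 3*y*exp(y*z), -8*x**2*y - x*z + 3*z**2 - 3*z*exp(y*z) + 5*exp(x + y))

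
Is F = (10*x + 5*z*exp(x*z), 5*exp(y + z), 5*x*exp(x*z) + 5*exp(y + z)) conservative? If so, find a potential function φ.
Yes, F is conservative. φ = 5*x**2 + 5*exp(x*z) + 5*exp(y + z)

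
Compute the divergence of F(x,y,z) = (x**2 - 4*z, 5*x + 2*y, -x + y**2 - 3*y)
2*x + 2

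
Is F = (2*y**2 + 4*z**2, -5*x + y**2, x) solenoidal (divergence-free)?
No, ∇·F = 2*y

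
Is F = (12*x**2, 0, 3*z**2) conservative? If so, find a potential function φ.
Yes, F is conservative. φ = 4*x**3 + z**3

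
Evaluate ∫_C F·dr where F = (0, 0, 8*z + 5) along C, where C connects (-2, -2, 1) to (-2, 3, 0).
-9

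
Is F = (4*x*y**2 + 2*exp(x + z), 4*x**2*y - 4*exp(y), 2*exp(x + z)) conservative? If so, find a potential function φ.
Yes, F is conservative. φ = 2*x**2*y**2 - 4*exp(y) + 2*exp(x + z)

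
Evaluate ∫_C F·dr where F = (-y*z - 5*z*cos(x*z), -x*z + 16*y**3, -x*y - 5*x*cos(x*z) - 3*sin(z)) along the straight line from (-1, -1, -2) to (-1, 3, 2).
10*sin(2) + 324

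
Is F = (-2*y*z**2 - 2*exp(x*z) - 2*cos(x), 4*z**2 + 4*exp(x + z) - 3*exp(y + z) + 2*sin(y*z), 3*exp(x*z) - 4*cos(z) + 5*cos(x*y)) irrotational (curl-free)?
No, ∇×F = (-5*x*sin(x*y) - 2*y*cos(y*z) - 8*z - 4*exp(x + z) + 3*exp(y + z), -2*x*exp(x*z) - 4*y*z + 5*y*sin(x*y) - 3*z*exp(x*z), 2*z**2 + 4*exp(x + z))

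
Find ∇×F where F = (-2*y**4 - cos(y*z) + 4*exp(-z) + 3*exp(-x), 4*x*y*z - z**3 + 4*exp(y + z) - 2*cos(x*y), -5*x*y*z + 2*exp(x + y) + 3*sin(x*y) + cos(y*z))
(-4*x*y - 5*x*z + 3*x*cos(x*y) + 3*z**2 - z*sin(y*z) + 2*exp(x + y) - 4*exp(y + z), 5*y*z + y*sin(y*z) - 3*y*cos(x*y) - 2*exp(x + y) - 4*exp(-z), 8*y**3 + 4*y*z + 2*y*sin(x*y) - z*sin(y*z))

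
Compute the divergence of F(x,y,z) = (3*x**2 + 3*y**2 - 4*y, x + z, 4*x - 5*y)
6*x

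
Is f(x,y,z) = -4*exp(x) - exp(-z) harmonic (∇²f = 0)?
No, ∇²f = -4*exp(x) - exp(-z)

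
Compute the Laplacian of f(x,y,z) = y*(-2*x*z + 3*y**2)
18*y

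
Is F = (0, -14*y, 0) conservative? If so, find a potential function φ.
Yes, F is conservative. φ = -7*y**2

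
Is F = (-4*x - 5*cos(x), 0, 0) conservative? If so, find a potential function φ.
Yes, F is conservative. φ = -2*x**2 - 5*sin(x)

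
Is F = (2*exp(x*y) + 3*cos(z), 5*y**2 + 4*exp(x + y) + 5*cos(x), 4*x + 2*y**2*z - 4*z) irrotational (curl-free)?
No, ∇×F = (4*y*z, -3*sin(z) - 4, -2*x*exp(x*y) + 4*exp(x + y) - 5*sin(x))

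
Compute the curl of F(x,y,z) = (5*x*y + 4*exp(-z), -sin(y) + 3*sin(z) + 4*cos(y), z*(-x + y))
(z - 3*cos(z), z - 4*exp(-z), -5*x)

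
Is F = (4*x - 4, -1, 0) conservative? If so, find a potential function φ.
Yes, F is conservative. φ = 2*x**2 - 4*x - y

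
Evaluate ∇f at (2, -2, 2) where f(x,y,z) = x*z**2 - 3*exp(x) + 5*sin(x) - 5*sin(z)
(-3*exp(2) + 5*cos(2) + 4, 0, 8 - 5*cos(2))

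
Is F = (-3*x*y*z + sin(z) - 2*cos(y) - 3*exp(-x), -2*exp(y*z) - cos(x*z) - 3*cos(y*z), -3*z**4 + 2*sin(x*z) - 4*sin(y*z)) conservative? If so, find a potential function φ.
No, ∇×F = (-x*sin(x*z) + 2*y*exp(y*z) - 3*y*sin(y*z) - 4*z*cos(y*z), -3*x*y - 2*z*cos(x*z) + cos(z), 3*x*z + z*sin(x*z) - 2*sin(y)) ≠ 0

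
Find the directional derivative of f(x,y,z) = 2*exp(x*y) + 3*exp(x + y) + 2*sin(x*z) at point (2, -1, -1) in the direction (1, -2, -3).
-sqrt(14)*(14*exp(2)*cos(2) + 10 + 3*exp(3))*exp(-2)/14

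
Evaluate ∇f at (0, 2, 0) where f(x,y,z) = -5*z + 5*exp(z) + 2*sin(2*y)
(0, 4*cos(4), 0)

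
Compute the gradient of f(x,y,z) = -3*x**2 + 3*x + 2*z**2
(3 - 6*x, 0, 4*z)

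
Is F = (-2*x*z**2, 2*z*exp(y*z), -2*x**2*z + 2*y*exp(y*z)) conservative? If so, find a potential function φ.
Yes, F is conservative. φ = -x**2*z**2 + 2*exp(y*z)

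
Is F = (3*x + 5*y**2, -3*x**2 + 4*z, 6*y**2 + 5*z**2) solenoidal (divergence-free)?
No, ∇·F = 10*z + 3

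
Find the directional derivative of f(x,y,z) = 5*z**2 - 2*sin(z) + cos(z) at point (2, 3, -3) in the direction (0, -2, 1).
sqrt(5)*(-30 + sin(3) - 2*cos(3))/5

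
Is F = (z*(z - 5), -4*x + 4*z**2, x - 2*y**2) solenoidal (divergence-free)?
Yes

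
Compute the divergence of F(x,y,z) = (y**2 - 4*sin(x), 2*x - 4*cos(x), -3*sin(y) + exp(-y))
-4*cos(x)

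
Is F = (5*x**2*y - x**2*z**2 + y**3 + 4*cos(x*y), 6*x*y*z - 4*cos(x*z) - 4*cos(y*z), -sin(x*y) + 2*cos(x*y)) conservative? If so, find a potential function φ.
No, ∇×F = (-6*x*y - 2*x*sin(x*y) - 4*x*sin(x*z) - x*cos(x*y) - 4*y*sin(y*z), -2*x**2*z + 2*y*sin(x*y) + y*cos(x*y), -5*x**2 + 4*x*sin(x*y) - 3*y**2 + 6*y*z + 4*z*sin(x*z)) ≠ 0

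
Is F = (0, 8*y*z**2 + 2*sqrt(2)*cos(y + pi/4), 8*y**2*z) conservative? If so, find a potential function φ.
Yes, F is conservative. φ = 4*y**2*z**2 + 2*sqrt(2)*sin(y + pi/4)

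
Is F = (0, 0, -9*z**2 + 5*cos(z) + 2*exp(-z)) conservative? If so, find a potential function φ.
Yes, F is conservative. φ = -3*z**3 + 5*sin(z) - 2*exp(-z)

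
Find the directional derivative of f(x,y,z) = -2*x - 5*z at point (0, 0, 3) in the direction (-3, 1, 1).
sqrt(11)/11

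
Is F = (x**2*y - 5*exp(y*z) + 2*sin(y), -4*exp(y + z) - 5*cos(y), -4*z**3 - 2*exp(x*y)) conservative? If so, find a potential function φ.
No, ∇×F = (-2*x*exp(x*y) + 4*exp(y + z), y*(2*exp(x*y) - 5*exp(y*z)), -x**2 + 5*z*exp(y*z) - 2*cos(y)) ≠ 0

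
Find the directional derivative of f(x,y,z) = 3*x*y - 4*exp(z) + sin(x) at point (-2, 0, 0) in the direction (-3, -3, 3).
sqrt(3)*(2 - cos(2))/3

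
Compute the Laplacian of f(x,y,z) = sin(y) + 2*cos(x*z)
-2*x**2*cos(x*z) - 2*z**2*cos(x*z) - sin(y)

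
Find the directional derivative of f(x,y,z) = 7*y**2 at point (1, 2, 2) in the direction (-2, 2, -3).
56*sqrt(17)/17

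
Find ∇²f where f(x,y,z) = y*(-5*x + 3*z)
0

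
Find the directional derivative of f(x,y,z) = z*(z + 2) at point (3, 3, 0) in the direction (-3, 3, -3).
-2*sqrt(3)/3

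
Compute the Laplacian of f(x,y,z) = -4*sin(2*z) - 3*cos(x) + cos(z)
16*sin(2*z) + 3*cos(x) - cos(z)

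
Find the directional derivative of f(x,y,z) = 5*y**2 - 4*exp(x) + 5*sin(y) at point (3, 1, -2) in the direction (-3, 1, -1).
sqrt(11)*(5*cos(1) + 10 + 12*exp(3))/11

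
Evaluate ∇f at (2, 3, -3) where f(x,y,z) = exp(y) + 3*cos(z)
(0, exp(3), 3*sin(3))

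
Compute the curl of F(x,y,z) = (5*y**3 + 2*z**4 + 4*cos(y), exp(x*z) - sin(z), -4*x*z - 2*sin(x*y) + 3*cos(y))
(-x*exp(x*z) - 2*x*cos(x*y) - 3*sin(y) + cos(z), 2*y*cos(x*y) + 8*z**3 + 4*z, -15*y**2 + z*exp(x*z) + 4*sin(y))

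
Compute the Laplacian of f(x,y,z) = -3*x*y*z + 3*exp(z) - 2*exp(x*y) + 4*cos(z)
-2*x**2*exp(x*y) - 2*y**2*exp(x*y) + 3*exp(z) - 4*cos(z)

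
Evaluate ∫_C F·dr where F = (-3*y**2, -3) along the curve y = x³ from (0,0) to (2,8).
-552/7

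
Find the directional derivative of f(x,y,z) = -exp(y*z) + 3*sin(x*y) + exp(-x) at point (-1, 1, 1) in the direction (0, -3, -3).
sqrt(2)*(3*cos(1)/2 + E)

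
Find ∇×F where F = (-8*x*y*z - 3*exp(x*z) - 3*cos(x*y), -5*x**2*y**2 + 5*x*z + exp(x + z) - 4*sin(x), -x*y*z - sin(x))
(-x*z - 5*x - exp(x + z), -8*x*y - 3*x*exp(x*z) + y*z + cos(x), -10*x*y**2 + 8*x*z - 3*x*sin(x*y) + 5*z + exp(x + z) - 4*cos(x))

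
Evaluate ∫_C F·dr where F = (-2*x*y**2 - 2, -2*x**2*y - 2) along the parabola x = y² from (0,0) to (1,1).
-5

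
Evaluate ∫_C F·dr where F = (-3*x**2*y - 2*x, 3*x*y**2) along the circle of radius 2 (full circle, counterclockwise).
24*pi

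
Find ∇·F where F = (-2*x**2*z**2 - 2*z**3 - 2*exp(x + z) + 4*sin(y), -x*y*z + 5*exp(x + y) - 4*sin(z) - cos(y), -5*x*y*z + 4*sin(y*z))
-5*x*y - 4*x*z**2 - x*z + 4*y*cos(y*z) + 5*exp(x + y) - 2*exp(x + z) + sin(y)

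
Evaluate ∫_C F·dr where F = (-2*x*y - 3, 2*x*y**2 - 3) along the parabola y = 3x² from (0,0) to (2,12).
13362/7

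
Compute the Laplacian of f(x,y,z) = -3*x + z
0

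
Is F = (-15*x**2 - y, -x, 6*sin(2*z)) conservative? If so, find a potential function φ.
Yes, F is conservative. φ = -5*x**3 - x*y - 3*cos(2*z)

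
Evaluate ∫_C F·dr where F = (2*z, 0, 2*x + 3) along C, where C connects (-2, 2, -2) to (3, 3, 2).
16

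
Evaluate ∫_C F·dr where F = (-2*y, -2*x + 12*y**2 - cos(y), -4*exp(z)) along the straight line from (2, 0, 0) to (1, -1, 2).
-4*exp(2) + sin(1) + 2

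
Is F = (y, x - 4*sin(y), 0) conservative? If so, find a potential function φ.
Yes, F is conservative. φ = x*y + 4*cos(y)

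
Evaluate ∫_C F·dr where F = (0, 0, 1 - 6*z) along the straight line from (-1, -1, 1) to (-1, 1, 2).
-8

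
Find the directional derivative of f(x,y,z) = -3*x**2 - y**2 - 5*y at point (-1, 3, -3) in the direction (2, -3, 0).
45*sqrt(13)/13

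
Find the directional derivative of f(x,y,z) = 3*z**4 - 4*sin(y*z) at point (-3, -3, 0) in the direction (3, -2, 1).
6*sqrt(14)/7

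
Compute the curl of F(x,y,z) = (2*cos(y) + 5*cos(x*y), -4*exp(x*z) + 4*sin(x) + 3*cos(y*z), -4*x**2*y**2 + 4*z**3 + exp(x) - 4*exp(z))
(-8*x**2*y + 4*x*exp(x*z) + 3*y*sin(y*z), 8*x*y**2 - exp(x), 5*x*sin(x*y) - 4*z*exp(x*z) + 2*sin(y) + 4*cos(x))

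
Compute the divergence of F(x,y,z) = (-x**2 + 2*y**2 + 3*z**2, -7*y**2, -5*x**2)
-2*x - 14*y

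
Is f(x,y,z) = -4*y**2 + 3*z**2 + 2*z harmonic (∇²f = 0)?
No, ∇²f = -2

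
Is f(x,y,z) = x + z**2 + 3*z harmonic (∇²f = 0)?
No, ∇²f = 2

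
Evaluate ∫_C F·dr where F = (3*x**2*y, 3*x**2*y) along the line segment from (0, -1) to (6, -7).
0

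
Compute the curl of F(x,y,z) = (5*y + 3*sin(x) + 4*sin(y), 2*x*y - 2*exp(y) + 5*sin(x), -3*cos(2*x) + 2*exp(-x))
(0, -6*sin(2*x) + 2*exp(-x), 2*y + 5*cos(x) - 4*cos(y) - 5)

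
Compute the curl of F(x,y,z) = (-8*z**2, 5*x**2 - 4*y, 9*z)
(0, -16*z, 10*x)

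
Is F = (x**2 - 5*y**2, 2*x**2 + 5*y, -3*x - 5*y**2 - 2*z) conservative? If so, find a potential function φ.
No, ∇×F = (-10*y, 3, 4*x + 10*y) ≠ 0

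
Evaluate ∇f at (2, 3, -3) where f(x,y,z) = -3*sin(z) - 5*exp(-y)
(0, 5*exp(-3), -3*cos(3))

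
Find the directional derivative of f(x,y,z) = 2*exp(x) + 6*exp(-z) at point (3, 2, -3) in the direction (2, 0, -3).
22*sqrt(13)*exp(3)/13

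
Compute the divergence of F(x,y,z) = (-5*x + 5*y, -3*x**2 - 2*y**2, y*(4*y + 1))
-4*y - 5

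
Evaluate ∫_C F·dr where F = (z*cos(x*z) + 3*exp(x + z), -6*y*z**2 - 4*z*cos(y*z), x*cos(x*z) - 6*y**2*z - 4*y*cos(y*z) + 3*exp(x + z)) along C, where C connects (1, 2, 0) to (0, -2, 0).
3 - 3*E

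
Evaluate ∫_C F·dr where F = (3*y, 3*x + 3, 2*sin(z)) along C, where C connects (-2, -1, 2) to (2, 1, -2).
6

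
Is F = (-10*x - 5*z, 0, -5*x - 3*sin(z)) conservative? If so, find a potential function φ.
Yes, F is conservative. φ = -5*x**2 - 5*x*z + 3*cos(z)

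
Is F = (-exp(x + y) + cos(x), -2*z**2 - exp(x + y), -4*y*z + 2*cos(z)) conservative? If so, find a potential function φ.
Yes, F is conservative. φ = -2*y*z**2 - exp(x + y) + sin(x) + 2*sin(z)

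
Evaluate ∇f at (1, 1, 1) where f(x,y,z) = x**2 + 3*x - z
(5, 0, -1)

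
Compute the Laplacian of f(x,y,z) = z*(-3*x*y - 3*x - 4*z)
-8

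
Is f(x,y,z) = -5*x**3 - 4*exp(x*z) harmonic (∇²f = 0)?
No, ∇²f = -4*x**2*exp(x*z) - 30*x - 4*z**2*exp(x*z)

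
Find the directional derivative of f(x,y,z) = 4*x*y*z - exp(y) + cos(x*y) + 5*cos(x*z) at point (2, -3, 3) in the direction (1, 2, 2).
-12 - 2*exp(-3)/3 - 34*sin(6)/3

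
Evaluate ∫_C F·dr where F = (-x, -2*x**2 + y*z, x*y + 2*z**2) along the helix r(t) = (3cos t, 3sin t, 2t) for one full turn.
pi*(-27 + 128*pi**2)/3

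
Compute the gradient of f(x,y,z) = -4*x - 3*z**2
(-4, 0, -6*z)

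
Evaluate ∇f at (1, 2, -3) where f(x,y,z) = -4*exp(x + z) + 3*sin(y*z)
(-4*exp(-2), -9*cos(6), -4*exp(-2) + 6*cos(6))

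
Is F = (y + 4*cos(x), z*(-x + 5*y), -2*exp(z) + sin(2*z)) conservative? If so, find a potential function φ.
No, ∇×F = (x - 5*y, 0, -z - 1) ≠ 0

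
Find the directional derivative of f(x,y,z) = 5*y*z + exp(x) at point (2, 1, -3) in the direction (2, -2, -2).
sqrt(3)*(exp(2) + 10)/3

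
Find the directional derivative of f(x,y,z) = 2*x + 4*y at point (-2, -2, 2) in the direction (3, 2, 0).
14*sqrt(13)/13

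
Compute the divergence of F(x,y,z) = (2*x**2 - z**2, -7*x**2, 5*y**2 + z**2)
4*x + 2*z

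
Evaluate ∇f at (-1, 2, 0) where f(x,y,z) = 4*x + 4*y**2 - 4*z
(4, 16, -4)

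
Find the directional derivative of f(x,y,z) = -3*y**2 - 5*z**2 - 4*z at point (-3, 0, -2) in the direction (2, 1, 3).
24*sqrt(14)/7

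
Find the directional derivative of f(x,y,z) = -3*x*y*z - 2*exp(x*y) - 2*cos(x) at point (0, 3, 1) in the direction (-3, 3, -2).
45*sqrt(22)/22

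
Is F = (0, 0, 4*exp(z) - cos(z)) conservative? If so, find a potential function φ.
Yes, F is conservative. φ = 4*exp(z) - sin(z)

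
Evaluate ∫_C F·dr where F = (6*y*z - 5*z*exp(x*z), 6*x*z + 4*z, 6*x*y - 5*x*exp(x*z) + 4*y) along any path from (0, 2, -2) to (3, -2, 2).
-5*exp(6) - 67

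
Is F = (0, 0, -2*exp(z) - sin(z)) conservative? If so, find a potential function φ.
Yes, F is conservative. φ = -2*exp(z) + cos(z)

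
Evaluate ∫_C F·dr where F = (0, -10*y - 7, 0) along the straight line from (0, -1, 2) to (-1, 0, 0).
-2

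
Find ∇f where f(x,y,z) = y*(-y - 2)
(0, -2*y - 2, 0)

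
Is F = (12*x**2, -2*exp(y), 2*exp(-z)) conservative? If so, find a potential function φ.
Yes, F is conservative. φ = 4*x**3 - 2*exp(y) - 2*exp(-z)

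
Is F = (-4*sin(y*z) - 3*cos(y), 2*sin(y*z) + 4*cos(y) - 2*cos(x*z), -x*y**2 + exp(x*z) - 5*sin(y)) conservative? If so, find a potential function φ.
No, ∇×F = (-2*x*y - 2*x*sin(x*z) - 2*y*cos(y*z) - 5*cos(y), y**2 - 4*y*cos(y*z) - z*exp(x*z), 2*z*sin(x*z) + 4*z*cos(y*z) - 3*sin(y)) ≠ 0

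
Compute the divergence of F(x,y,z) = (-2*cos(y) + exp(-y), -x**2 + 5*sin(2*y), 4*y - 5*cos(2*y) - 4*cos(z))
4*sin(z) + 10*cos(2*y)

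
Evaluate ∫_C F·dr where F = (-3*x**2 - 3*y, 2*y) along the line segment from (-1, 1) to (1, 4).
-2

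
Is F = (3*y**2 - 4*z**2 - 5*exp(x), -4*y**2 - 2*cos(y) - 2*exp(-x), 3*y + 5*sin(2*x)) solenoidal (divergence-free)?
No, ∇·F = -8*y - 5*exp(x) + 2*sin(y)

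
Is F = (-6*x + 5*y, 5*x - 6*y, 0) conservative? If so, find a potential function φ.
Yes, F is conservative. φ = -3*x**2 + 5*x*y - 3*y**2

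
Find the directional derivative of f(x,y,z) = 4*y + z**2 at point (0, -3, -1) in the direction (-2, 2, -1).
10/3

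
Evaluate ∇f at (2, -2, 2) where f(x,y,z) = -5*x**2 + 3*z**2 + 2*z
(-20, 0, 14)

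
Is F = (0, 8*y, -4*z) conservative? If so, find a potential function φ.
Yes, F is conservative. φ = 4*y**2 - 2*z**2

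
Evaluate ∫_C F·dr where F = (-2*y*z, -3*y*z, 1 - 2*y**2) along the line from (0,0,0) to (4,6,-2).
150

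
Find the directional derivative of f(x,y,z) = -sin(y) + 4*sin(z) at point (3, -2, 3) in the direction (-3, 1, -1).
-sqrt(11)*(4*cos(3) + cos(2))/11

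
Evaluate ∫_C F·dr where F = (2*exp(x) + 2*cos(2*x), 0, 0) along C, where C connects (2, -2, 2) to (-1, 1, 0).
-2*exp(2) - sin(2) + 2*exp(-1) - sin(4)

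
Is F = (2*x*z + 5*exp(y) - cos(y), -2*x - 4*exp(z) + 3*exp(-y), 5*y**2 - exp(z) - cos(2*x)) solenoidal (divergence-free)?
No, ∇·F = 2*z - exp(z) - 3*exp(-y)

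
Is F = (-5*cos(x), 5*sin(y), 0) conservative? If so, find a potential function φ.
Yes, F is conservative. φ = -5*sin(x) - 5*cos(y)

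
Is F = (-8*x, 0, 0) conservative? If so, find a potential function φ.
Yes, F is conservative. φ = -4*x**2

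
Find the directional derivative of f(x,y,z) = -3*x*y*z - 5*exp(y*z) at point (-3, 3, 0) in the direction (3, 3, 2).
12*sqrt(22)/11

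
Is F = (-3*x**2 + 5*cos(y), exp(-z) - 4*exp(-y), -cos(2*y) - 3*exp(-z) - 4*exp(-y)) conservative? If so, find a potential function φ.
No, ∇×F = (2*sin(2*y) + exp(-z) + 4*exp(-y), 0, 5*sin(y)) ≠ 0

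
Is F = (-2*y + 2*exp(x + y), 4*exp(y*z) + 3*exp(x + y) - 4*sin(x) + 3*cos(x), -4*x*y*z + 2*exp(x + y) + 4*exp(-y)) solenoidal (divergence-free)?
No, ∇·F = -4*x*y + 4*z*exp(y*z) + 5*exp(x + y)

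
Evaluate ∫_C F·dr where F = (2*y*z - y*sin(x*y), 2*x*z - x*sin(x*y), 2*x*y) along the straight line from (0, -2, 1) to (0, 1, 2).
0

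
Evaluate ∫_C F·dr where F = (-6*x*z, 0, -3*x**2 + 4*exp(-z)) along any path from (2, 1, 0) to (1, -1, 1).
1 - 4*exp(-1)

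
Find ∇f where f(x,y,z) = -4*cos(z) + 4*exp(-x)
(-4*exp(-x), 0, 4*sin(z))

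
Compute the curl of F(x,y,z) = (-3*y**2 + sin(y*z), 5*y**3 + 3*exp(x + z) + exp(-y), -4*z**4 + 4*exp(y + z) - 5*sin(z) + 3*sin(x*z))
(-3*exp(x + z) + 4*exp(y + z), y*cos(y*z) - 3*z*cos(x*z), 6*y - z*cos(y*z) + 3*exp(x + z))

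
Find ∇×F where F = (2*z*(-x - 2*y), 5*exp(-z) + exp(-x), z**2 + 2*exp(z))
(5*exp(-z), -2*x - 4*y, 4*z - exp(-x))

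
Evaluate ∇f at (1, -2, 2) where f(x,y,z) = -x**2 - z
(-2, 0, -1)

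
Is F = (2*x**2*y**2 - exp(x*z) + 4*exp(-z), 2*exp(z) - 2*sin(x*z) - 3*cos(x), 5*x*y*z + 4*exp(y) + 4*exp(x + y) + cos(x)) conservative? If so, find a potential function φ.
No, ∇×F = (5*x*z + 2*x*cos(x*z) + 4*exp(y) - 2*exp(z) + 4*exp(x + y), -x*exp(x*z) - 5*y*z - 4*exp(x + y) + sin(x) - 4*exp(-z), -4*x**2*y - 2*z*cos(x*z) + 3*sin(x)) ≠ 0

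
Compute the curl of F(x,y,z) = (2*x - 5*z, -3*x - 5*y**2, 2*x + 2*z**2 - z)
(0, -7, -3)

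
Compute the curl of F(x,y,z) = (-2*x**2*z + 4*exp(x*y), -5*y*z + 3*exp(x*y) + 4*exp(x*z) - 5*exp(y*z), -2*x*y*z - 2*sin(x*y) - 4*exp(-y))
(-2*x*z - 4*x*exp(x*z) - 2*x*cos(x*y) + 5*y*exp(y*z) + 5*y + 4*exp(-y), -2*x**2 + 2*y*z + 2*y*cos(x*y), -4*x*exp(x*y) + 3*y*exp(x*y) + 4*z*exp(x*z))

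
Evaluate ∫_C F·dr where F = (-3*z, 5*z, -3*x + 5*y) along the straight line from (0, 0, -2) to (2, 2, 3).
12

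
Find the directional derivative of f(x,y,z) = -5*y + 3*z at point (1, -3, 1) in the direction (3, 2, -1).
-13*sqrt(14)/14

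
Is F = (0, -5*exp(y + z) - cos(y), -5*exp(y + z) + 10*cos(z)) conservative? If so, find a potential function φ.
Yes, F is conservative. φ = -5*exp(y + z) - sin(y) + 10*sin(z)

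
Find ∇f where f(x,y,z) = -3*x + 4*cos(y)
(-3, -4*sin(y), 0)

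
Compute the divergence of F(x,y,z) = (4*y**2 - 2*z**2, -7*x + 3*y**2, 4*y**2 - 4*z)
6*y - 4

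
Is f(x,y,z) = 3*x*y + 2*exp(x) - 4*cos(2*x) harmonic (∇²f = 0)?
No, ∇²f = 2*exp(x) + 16*cos(2*x)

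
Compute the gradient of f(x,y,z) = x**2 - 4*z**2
(2*x, 0, -8*z)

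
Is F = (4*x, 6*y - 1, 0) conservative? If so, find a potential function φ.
Yes, F is conservative. φ = 2*x**2 + 3*y**2 - y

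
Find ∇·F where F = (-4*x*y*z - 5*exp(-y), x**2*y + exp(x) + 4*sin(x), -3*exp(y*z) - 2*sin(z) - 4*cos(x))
x**2 - 4*y*z - 3*y*exp(y*z) - 2*cos(z)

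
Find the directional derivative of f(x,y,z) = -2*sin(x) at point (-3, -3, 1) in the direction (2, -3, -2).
-4*sqrt(17)*cos(3)/17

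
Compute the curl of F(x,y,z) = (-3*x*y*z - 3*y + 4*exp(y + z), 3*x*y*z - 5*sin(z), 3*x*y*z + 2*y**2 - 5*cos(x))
(-3*x*y + 3*x*z + 4*y + 5*cos(z), -3*x*y - 3*y*z + 4*exp(y + z) - 5*sin(x), 3*x*z + 3*y*z - 4*exp(y + z) + 3)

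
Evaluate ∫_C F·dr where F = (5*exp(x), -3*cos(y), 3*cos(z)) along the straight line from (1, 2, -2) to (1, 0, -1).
-3*sin(1) + 6*sin(2)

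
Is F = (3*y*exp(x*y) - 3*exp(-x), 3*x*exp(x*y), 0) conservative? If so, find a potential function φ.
Yes, F is conservative. φ = 3*exp(x*y) + 3*exp(-x)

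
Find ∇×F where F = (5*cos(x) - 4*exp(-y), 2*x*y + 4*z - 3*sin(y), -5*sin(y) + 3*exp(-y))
(-5*cos(y) - 4 - 3*exp(-y), 0, 2*y - 4*exp(-y))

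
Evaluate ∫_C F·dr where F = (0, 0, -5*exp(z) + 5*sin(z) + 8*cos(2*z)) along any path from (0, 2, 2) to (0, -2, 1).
-5*E - 5*cos(1) + 5*cos(2) - 4*sin(4) + 4*sin(2) + 5*exp(2)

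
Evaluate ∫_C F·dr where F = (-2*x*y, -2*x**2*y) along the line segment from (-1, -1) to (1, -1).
0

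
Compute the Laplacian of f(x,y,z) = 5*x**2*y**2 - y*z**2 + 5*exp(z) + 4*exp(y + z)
10*x**2 + 10*y**2 - 2*y + 5*exp(z) + 8*exp(y + z)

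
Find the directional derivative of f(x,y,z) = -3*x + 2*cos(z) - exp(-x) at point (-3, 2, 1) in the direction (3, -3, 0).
sqrt(2)*(-3 + exp(3))/2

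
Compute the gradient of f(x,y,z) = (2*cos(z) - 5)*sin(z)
(0, 0, -5*cos(z) + 2*cos(2*z))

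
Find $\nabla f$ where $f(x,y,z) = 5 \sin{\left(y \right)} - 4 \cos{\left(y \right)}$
(0, 4*sin(y) + 5*cos(y), 0)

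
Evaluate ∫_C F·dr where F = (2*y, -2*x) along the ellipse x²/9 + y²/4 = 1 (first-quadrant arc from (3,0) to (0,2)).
-6*pi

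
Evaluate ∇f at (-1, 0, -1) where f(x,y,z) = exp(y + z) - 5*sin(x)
(-5*cos(1), exp(-1), exp(-1))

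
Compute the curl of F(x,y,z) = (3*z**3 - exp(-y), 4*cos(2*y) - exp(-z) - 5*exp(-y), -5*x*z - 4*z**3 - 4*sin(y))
(-4*cos(y) - exp(-z), z*(9*z + 5), -exp(-y))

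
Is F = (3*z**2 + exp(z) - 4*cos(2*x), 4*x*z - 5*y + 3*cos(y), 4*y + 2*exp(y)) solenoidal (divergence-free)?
No, ∇·F = 8*sin(2*x) - 3*sin(y) - 5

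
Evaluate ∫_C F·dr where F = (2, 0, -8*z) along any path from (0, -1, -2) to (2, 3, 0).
20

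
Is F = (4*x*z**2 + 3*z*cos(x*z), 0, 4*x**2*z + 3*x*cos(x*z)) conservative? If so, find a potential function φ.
Yes, F is conservative. φ = 2*x**2*z**2 + 3*sin(x*z)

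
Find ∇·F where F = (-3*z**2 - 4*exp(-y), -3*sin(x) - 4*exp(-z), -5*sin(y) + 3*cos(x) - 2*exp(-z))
2*exp(-z)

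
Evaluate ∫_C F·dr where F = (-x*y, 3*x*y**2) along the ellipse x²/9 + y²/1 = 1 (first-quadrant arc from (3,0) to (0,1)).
9*pi/16 + 3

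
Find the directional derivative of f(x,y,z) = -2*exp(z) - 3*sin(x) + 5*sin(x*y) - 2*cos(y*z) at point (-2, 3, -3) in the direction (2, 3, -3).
3*sqrt(22)*(1 - exp(3)*cos(2) + 6*exp(3)*sin(9))*exp(-3)/11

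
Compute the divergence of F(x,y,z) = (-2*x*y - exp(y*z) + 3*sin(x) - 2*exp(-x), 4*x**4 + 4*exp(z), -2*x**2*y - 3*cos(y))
-2*y + 3*cos(x) + 2*exp(-x)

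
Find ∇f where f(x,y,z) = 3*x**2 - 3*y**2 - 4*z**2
(6*x, -6*y, -8*z)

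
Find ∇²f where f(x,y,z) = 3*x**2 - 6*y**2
-6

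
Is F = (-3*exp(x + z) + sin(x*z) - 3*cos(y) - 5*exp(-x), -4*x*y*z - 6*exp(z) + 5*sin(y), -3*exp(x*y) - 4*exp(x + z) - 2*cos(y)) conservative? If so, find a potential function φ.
No, ∇×F = (4*x*y - 3*x*exp(x*y) + 6*exp(z) + 2*sin(y), x*cos(x*z) + 3*y*exp(x*y) + exp(x + z), -4*y*z - 3*sin(y)) ≠ 0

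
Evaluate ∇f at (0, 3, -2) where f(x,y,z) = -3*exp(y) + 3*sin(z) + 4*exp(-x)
(-4, -3*exp(3), 3*cos(2))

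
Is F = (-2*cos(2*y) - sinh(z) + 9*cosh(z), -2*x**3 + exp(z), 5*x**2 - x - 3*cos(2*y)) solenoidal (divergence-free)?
Yes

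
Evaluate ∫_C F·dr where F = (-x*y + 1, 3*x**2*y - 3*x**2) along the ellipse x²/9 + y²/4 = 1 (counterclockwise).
0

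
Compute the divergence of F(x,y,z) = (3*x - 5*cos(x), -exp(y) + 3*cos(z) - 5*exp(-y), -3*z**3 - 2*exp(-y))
-9*z**2 - exp(y) + 5*sin(x) + 3 + 5*exp(-y)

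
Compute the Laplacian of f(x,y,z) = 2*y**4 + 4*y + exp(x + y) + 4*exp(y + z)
24*y**2 + 2*exp(x + y) + 8*exp(y + z)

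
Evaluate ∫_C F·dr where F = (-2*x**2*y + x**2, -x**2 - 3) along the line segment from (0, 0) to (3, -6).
126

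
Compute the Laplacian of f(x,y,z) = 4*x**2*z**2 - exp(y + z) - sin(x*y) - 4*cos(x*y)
x**2*sin(x*y) + 4*x**2*cos(x*y) + 8*x**2 + y**2*sin(x*y) + 4*y**2*cos(x*y) + 8*z**2 - 2*exp(y + z)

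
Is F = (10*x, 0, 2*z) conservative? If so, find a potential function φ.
Yes, F is conservative. φ = 5*x**2 + z**2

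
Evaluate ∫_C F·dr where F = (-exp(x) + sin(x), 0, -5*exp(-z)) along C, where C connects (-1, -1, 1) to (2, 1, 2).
-exp(2) - 4*exp(-1) - cos(2) + cos(1) + 5*exp(-2)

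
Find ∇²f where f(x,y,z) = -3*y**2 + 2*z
-6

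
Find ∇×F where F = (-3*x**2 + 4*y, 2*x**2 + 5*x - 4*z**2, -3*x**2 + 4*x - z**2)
(8*z, 6*x - 4, 4*x + 1)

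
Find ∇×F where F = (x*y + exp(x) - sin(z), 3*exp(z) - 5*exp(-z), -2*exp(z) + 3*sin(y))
(-3*exp(z) + 3*cos(y) - 5*exp(-z), -cos(z), -x)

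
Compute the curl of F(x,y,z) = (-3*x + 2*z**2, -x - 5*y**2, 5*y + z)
(5, 4*z, -1)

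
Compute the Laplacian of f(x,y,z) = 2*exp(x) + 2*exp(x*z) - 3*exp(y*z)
2*x**2*exp(x*z) - 3*y**2*exp(y*z) + 2*z**2*exp(x*z) - 3*z**2*exp(y*z) + 2*exp(x)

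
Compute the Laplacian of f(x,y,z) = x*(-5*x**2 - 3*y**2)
-36*x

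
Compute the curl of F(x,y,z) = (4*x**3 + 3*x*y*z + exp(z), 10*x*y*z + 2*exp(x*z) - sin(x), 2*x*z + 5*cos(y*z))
(-10*x*y - 2*x*exp(x*z) - 5*z*sin(y*z), 3*x*y - 2*z + exp(z), -3*x*z + 10*y*z + 2*z*exp(x*z) - cos(x))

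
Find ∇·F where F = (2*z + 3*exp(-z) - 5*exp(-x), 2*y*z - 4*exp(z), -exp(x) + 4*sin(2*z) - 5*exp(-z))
2*z + 8*cos(2*z) + 5*exp(-z) + 5*exp(-x)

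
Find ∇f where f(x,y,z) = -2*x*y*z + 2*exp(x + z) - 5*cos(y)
(-2*y*z + 2*exp(x + z), -2*x*z + 5*sin(y), -2*x*y + 2*exp(x + z))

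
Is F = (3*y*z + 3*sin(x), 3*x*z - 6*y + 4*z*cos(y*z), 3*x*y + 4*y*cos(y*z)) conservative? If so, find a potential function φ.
Yes, F is conservative. φ = 3*x*y*z - 3*y**2 + 4*sin(y*z) - 3*cos(x)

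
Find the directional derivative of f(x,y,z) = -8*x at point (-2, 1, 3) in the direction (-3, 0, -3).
4*sqrt(2)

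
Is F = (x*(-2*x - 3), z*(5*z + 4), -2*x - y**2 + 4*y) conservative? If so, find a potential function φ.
No, ∇×F = (-2*y - 10*z, 2, 0) ≠ 0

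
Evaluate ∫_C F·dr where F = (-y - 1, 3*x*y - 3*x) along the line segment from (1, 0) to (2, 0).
-1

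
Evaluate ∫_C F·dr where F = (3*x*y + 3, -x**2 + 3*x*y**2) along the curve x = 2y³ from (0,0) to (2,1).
81/7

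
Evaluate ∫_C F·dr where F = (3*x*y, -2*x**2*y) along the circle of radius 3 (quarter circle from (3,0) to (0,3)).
-135/2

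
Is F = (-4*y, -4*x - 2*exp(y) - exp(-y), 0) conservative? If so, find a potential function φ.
Yes, F is conservative. φ = -4*x*y - 2*exp(y) + exp(-y)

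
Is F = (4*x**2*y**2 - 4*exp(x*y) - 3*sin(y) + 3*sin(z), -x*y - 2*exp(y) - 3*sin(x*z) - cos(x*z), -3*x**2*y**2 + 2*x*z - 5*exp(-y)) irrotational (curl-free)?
No, ∇×F = ((x*(-6*x*y - sin(x*z) + 3*cos(x*z))*exp(y) + 5)*exp(-y), 6*x*y**2 - 2*z + 3*cos(z), -8*x**2*y + 4*x*exp(x*y) - y + z*sin(x*z) - 3*z*cos(x*z) + 3*cos(y))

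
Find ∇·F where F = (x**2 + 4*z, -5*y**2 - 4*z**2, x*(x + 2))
2*x - 10*y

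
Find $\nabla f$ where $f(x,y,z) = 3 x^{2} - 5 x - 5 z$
(6*x - 5, 0, -5)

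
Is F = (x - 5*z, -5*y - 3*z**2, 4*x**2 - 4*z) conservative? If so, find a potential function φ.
No, ∇×F = (6*z, -8*x - 5, 0) ≠ 0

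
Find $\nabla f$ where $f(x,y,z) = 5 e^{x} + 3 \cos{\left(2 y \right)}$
(5*exp(x), -6*sin(2*y), 0)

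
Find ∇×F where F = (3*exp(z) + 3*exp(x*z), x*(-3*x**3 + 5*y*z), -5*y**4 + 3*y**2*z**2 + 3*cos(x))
(y*(-5*x - 20*y**2 + 6*z**2), 3*x*exp(x*z) + 3*exp(z) + 3*sin(x), -12*x**3 + 5*y*z)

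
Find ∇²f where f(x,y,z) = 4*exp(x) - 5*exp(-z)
4*exp(x) - 5*exp(-z)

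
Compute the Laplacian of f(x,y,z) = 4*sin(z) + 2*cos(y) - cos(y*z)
y**2*cos(y*z) + z**2*cos(y*z) - 4*sin(z) - 2*cos(y)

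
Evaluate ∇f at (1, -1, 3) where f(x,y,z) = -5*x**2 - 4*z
(-10, 0, -4)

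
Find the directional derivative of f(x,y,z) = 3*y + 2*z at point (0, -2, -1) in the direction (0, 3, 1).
11*sqrt(10)/10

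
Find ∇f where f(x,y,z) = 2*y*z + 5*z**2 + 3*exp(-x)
(-3*exp(-x), 2*z, 2*y + 10*z)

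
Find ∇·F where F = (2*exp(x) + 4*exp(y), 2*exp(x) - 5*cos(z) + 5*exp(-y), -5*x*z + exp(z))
-5*x + 2*exp(x) + exp(z) - 5*exp(-y)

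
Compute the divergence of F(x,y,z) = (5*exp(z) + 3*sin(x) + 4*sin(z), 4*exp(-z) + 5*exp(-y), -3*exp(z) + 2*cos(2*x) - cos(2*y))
-3*exp(z) + 3*cos(x) - 5*exp(-y)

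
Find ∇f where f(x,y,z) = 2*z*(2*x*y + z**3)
(4*y*z, 4*x*z, 4*x*y + 8*z**3)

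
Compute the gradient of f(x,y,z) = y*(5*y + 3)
(0, 10*y + 3, 0)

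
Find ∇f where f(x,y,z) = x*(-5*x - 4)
(-10*x - 4, 0, 0)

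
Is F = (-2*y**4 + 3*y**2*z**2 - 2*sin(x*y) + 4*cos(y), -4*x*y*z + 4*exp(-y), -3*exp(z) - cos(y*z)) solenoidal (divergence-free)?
No, ∇·F = -4*x*z + y*sin(y*z) - 2*y*cos(x*y) - 3*exp(z) - 4*exp(-y)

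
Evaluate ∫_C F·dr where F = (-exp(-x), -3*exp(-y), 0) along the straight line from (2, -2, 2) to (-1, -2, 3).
-(1 - exp(3))*exp(-2)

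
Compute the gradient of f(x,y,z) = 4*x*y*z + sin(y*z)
(4*y*z, z*(4*x + cos(y*z)), y*(4*x + cos(y*z)))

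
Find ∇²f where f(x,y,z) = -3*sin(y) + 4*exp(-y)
3*sin(y) + 4*exp(-y)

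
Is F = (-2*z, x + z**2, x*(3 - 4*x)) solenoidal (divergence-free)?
Yes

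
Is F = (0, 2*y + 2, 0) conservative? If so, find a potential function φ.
Yes, F is conservative. φ = y*(y + 2)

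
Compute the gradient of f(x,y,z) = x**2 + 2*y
(2*x, 2, 0)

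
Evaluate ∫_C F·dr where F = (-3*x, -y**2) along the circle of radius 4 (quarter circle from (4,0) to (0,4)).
8/3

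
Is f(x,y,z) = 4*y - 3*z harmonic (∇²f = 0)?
Yes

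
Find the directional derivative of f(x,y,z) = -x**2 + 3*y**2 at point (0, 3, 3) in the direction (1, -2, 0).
-36*sqrt(5)/5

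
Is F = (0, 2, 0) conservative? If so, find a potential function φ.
Yes, F is conservative. φ = 2*y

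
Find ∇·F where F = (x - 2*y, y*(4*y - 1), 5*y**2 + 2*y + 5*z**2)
8*y + 10*z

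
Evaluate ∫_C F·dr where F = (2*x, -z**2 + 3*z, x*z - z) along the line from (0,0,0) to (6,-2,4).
176/3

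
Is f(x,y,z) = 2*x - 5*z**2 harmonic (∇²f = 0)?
No, ∇²f = -10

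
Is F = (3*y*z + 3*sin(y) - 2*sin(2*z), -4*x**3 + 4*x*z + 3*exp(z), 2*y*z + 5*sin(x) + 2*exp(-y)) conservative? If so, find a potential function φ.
No, ∇×F = (-4*x + 2*z - 3*exp(z) - 2*exp(-y), 3*y - 5*cos(x) - 4*cos(2*z), -12*x**2 + z - 3*cos(y)) ≠ 0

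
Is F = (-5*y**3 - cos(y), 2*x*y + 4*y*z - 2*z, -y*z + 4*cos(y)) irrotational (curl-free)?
No, ∇×F = (-4*y - z - 4*sin(y) + 2, 0, 15*y**2 + 2*y - sin(y))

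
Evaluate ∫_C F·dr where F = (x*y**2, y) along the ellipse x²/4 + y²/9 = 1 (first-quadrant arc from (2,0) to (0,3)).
-9/2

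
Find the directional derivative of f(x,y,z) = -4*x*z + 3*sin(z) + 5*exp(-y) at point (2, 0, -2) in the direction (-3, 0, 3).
sqrt(2)*(-16 + 3*cos(2))/2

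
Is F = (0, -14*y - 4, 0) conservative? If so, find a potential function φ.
Yes, F is conservative. φ = y*(-7*y - 4)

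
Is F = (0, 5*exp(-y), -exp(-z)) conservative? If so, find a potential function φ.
Yes, F is conservative. φ = exp(-z) - 5*exp(-y)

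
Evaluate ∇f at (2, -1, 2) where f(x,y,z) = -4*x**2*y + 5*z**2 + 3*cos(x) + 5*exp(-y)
(16 - 3*sin(2), -16 - 5*E, 20)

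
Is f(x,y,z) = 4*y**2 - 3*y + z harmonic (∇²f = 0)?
No, ∇²f = 8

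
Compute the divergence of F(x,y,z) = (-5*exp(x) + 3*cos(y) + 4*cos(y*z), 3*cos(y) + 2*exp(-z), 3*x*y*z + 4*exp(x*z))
3*x*y + 4*x*exp(x*z) - 5*exp(x) - 3*sin(y)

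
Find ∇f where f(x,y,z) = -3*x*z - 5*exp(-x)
(-3*z + 5*exp(-x), 0, -3*x)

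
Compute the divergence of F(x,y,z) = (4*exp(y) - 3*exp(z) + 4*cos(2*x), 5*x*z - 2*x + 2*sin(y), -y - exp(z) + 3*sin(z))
-exp(z) - 8*sin(2*x) + 2*cos(y) + 3*cos(z)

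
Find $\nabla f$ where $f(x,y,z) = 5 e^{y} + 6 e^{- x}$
(-6*exp(-x), 5*exp(y), 0)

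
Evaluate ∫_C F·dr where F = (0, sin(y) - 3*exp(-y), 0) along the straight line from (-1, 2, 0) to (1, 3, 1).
cos(2) - 3*exp(-2) + 3*exp(-3) - cos(3)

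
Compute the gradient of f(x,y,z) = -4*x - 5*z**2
(-4, 0, -10*z)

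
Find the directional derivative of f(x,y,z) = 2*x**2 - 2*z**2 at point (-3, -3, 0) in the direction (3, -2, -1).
-18*sqrt(14)/7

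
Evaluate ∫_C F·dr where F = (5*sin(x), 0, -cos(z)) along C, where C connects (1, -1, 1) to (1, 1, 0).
sin(1)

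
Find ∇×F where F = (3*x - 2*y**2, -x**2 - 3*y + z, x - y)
(-2, -1, -2*x + 4*y)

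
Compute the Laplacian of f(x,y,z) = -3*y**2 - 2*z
-6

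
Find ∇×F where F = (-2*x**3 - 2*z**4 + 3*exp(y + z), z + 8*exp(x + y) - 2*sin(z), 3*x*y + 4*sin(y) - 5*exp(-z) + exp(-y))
(3*x + 4*cos(y) + 2*cos(z) - 1 - exp(-y), -3*y - 8*z**3 + 3*exp(y + z), 8*exp(x + y) - 3*exp(y + z))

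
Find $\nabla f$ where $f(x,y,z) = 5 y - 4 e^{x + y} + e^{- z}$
(-4*exp(x + y), 5 - 4*exp(x + y), -exp(-z))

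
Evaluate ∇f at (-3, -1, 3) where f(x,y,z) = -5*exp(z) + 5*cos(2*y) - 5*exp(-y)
(0, 10*sin(2) + 5*E, -5*exp(3))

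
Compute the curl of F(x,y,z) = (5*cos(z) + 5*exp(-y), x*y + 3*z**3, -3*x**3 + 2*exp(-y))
(-9*z**2 - 2*exp(-y), 9*x**2 - 5*sin(z), y + 5*exp(-y))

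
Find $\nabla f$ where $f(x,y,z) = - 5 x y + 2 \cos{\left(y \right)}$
(-5*y, -5*x - 2*sin(y), 0)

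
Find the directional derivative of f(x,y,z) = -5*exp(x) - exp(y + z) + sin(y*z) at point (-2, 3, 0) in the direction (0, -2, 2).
3*sqrt(2)/2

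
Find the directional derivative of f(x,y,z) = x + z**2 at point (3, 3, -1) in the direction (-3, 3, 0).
-sqrt(2)/2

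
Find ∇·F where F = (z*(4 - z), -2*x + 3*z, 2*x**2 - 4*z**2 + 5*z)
5 - 8*z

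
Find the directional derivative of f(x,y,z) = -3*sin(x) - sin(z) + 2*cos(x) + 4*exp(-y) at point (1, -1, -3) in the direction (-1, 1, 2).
sqrt(6)*(-4*E + 3*cos(1) + 2*sin(1) - 2*cos(3))/6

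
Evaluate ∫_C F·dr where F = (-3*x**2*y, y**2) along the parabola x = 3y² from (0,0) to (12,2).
-62152/21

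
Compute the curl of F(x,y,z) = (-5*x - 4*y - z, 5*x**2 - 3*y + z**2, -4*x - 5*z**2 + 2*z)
(-2*z, 3, 10*x + 4)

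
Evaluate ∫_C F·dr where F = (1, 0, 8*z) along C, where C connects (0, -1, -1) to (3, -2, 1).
3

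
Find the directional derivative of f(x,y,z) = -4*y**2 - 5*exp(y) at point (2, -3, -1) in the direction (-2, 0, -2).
0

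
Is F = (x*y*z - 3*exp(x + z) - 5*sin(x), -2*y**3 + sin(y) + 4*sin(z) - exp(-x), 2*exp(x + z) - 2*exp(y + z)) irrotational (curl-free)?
No, ∇×F = (-2*exp(y + z) - 4*cos(z), x*y - 5*exp(x + z), -x*z + exp(-x))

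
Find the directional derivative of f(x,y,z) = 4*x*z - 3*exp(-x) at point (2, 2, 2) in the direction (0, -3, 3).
4*sqrt(2)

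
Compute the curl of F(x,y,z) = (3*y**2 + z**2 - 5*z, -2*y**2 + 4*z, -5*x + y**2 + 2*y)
(2*y - 2, 2*z, -6*y)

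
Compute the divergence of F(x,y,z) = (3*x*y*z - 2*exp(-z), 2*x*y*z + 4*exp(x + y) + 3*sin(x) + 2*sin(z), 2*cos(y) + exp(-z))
2*x*z + 3*y*z + 4*exp(x + y) - exp(-z)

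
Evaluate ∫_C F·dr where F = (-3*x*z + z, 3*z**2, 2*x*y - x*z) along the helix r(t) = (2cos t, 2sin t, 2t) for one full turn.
92*pi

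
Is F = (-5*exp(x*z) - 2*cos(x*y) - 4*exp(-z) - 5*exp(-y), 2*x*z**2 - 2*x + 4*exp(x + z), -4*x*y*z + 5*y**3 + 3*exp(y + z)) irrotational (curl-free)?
No, ∇×F = (-8*x*z + 15*y**2 - 4*exp(x + z) + 3*exp(y + z), -5*x*exp(x*z) + 4*y*z + 4*exp(-z), (2*(-x*sin(x*y) + z**2 + 2*exp(x + z) - 1)*exp(y) - 5)*exp(-y))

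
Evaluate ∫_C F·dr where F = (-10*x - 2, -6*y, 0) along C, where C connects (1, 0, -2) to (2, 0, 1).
-17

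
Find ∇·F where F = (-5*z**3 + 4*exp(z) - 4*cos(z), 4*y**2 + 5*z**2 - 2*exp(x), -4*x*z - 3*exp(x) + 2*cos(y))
-4*x + 8*y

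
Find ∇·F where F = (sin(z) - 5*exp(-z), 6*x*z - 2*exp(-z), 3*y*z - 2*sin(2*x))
3*y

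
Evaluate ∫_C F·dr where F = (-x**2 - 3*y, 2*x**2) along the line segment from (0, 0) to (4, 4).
-8/3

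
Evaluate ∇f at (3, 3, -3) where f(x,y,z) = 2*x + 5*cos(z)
(2, 0, 5*sin(3))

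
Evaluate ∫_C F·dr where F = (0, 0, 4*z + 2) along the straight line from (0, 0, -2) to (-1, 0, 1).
0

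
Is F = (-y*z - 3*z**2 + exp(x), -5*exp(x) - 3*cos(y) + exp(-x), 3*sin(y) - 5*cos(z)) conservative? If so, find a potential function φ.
No, ∇×F = (3*cos(y), -y - 6*z, z - 5*exp(x) - exp(-x)) ≠ 0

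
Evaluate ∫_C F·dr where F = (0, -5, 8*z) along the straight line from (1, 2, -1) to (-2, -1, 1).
15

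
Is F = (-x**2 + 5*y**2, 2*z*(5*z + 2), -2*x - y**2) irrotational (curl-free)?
No, ∇×F = (-2*y - 20*z - 4, 2, -10*y)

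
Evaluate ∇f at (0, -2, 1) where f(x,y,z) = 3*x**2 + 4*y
(0, 4, 0)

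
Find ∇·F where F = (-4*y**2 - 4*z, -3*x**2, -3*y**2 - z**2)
-2*z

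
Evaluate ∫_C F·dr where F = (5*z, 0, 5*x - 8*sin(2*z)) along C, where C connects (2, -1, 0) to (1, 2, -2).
-14 + 4*cos(4)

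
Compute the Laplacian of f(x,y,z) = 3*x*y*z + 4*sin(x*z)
-4*(x**2 + z**2)*sin(x*z)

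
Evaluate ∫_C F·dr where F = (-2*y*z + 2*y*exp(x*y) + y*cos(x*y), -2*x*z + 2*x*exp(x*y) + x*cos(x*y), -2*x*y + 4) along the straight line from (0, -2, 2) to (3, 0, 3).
4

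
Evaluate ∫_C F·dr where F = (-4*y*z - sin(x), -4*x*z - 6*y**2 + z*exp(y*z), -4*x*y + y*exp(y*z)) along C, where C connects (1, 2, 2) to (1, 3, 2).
-exp(4) - 46 + exp(6)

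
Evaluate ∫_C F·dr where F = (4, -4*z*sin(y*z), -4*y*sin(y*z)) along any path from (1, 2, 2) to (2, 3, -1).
4*cos(3) - 4*cos(4) + 4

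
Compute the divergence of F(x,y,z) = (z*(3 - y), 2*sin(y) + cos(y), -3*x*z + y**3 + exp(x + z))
-3*x + exp(x + z) - sin(y) + 2*cos(y)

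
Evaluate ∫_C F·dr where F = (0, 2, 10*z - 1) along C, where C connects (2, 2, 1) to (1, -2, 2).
6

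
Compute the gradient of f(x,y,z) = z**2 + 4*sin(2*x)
(8*cos(2*x), 0, 2*z)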